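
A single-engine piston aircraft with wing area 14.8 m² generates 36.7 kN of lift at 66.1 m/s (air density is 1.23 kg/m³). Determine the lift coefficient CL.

From L = ½ρv²S·CL, rearranging gives CL = 2L/(ρv²S).
CL = 2 × 36700 / (1.23 × 66.1² × 14.8) = 0.923

CL = 0.923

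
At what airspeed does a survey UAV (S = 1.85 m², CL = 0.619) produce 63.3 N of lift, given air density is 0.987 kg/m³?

v = 10.6 m/s

L = ½ρv²S·CL ⇒ v = √(2L/(ρ·S·CL))
v = √(2 × 63.3 / (0.987 × 1.85 × 0.619)) = √112 = 10.6 m/s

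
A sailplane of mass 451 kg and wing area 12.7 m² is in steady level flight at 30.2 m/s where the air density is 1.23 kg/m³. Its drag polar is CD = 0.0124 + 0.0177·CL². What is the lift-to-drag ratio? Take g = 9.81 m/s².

In steady level flight, lift balances weight: W = mg = 451 × 9.81 = 4424.3 N.
Dynamic pressure q = 0.5 × 1.23 × 30.2² = 560.9 Pa.
CL = W/(q·S) = 4424.3 / (560.9 × 12.7) = 0.6211.
CD = 0.0124 + 0.0177 × 0.6211² = 0.01923.
L/D = CL/CD = 0.6211 / 0.01923 = 32.3

L/D = 32.3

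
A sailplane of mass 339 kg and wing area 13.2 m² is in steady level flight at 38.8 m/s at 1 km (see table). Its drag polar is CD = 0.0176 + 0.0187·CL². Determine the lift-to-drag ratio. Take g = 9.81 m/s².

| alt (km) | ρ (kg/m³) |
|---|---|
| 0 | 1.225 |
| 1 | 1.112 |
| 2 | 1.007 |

At 1 km, from the table: ρ = 1.112 kg/m³.
In steady level flight, lift balances weight: W = mg = 339 × 9.81 = 3325.6 N.
q = ½ρv² = ½ × 1.112 × 38.8² = 837 Pa.
CL = 2W/(ρv²S) = 2×3325.6/(1.112×38.8²×13.2) = 0.301.
CD = 0.0176 + 0.0187 × 0.301² = 0.01929.
L/D = CL/CD = 0.301 / 0.01929 = 15.6

L/D = 15.6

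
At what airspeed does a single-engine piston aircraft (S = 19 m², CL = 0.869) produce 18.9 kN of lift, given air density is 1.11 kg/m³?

v = 45.4 m/s

L = ½ρv²S·CL ⇒ v = √(2L/(ρ·S·CL))
v = √(2 × 18900 / (1.11 × 19 × 0.869)) = √2063 = 45.4 m/s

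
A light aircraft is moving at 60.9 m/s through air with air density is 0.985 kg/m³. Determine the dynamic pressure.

q = 1830 Pa

q = ½ρv² = ½ × 0.985 × 60.9² = 1830 Pa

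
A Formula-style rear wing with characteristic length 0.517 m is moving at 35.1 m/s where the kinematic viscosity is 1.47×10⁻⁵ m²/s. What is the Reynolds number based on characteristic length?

Re = 1.23×10^6

Re = v·c/ν = 35.1 × 0.517 / (1.47×10⁻⁵) = 1.23×10^6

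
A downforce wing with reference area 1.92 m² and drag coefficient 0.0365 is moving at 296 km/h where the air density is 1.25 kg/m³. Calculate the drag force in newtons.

D = 296 N

Convert speed: v = 296 km/h ÷ 3.6 = 82.22 m/s.
D = ½ρv²S·CD = ½ × 1.25 × 82.22² × 1.92 × 0.0365 = 296 N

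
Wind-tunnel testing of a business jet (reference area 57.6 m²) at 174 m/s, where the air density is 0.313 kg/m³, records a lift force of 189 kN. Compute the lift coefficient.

CL = 0.693

From L = ½ρv²S·CL, rearranging gives CL = 2L/(ρv²S).
CL = 2 × 1.89×10^5 / (0.313 × 174² × 57.6) = 0.693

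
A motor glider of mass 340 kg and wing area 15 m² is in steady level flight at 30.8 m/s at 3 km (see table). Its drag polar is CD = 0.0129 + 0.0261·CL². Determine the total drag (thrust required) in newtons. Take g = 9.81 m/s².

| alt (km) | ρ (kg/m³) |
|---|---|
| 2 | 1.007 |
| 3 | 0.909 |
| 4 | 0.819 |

D = 128 N

At 3 km, from the table: ρ = 0.909 kg/m³.
In steady level flight, lift balances weight: W = mg = 340 × 9.81 = 3335.4 N.
q = ½ρv² = ½ × 0.909 × 30.8² = 431.2 Pa.
CL = 2W/(ρv²S) = 2×3335.4/(0.909×30.8²×15) = 0.5157.
CD = 0.0129 + 0.0261 × 0.5157² = 0.01984.
D = q·S·CD = 431.2 × 15 × 0.01984 = 128.3 N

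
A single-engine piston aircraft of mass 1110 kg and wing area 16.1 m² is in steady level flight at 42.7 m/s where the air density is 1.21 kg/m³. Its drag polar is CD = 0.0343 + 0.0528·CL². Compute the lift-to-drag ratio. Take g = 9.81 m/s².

L/D = 11.3

In steady level flight, lift balances weight: W = mg = 1110 × 9.81 = 10889 N.
q = ½ρv² = ½ × 1.21 × 42.7² = 1103 Pa.
CL = W/(q·S) = 10889 / (1103 × 16.1) = 0.6131.
CD = 0.0343 + 0.0528 × 0.6131² = 0.05415.
L/D = CL/CD = 0.6131 / 0.05415 = 11.3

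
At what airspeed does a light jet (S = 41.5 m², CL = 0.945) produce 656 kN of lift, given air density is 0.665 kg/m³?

L = ½ρv²S·CL ⇒ v = √(2L/(ρ·S·CL))
v = √(2 × 6.56×10^5 / (0.665 × 41.5 × 0.945)) = √50310 = 224 m/s

v = 224 m/s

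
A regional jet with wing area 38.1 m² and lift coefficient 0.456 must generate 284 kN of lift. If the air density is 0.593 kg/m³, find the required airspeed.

L = ½ρv²S·CL ⇒ v = √(2L/(ρ·S·CL))
v = √(2 × 2.84×10^5 / (0.593 × 38.1 × 0.456)) = √55130 = 235 m/s

v = 235 m/s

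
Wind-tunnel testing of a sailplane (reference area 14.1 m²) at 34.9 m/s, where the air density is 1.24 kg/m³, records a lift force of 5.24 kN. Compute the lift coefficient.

From L = ½ρv²S·CL, rearranging gives CL = 2L/(ρv²S).
CL = 2 × 5240 / (1.24 × 34.9² × 14.1) = 0.492

CL = 0.492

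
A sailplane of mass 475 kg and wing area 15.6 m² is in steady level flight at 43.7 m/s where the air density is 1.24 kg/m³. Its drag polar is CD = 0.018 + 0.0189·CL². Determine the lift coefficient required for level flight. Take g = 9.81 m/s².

CL = 0.252

In steady level flight, lift balances weight: W = mg = 475 × 9.81 = 4659.8 N.
q = ½ρv² = ½ × 1.24 × 43.7² = 1184 Pa.
Required CL = L/(qS) = 4659.8/(1184·15.6) = 0.2523.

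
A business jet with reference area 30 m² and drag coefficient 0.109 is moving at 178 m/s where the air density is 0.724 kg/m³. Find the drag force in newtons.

D = ½ρv²S·CD = ½ × 0.724 × 178² × 30 × 0.109 = 37500 N ≈ 37.5 kN

D = 37500 N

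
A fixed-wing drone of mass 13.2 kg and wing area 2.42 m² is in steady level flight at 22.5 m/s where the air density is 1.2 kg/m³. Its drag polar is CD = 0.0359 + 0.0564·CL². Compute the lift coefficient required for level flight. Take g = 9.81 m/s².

In steady level flight, lift balances weight: W = mg = 13.2 × 9.81 = 129.49 N.
q = ½ρv² = ½ × 1.2 × 22.5² = 303.8 Pa.
CL = 2W/(ρv²S) = 2×129.49/(1.2×22.5²×2.42) = 0.1762.

CL = 0.176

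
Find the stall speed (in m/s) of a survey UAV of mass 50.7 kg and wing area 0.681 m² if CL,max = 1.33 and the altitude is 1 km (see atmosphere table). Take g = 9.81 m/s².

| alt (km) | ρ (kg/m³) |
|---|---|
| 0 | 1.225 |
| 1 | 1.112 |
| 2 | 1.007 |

V_stall = 31.4 m/s

At 1 km, from the table: ρ = 1.112 kg/m³.
Weight W = mg = 50.7 × 9.81 = 497.4 N.
V_stall = √(2W/(ρ·S·CL,max)) = √(2 × 497.4 / (1.112 × 0.681 × 1.33))
V_stall = √987.7 = 31.4 m/s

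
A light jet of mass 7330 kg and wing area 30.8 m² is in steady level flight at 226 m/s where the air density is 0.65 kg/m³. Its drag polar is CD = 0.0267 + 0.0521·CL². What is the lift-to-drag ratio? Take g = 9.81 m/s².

Weight W = mg = 7330 × 9.81 = 71907 N; in level flight L = W.
q = ½ρv² = ½ × 0.65 × 226² = 16600 Pa.
CL = W/(q·S) = 71907 / (16600 × 30.8) = 0.1406.
CD = 0.0267 + 0.0521 × 0.1406² = 0.02773.
L/D = CL/CD = 0.1406 / 0.02773 = 5.07

L/D = 5.07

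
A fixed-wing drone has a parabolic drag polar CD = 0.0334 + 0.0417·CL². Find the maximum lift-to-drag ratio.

For CD = CD0 + K·CL², (L/D)max occurs at CL* = √(CD0/K) and equals 1/(2√(K·CD0)).
(L/D)max = 1/(2√(0.0417 × 0.0334)) = 1/(2 × 0.03732) = 13.4

(L/D)max = 13.4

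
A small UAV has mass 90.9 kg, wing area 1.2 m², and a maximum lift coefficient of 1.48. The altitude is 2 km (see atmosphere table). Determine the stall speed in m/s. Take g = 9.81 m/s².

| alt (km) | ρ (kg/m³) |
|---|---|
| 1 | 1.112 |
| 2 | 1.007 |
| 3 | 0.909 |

V_stall = 31.6 m/s

At 2 km, from the table: ρ = 1.007 kg/m³.
Stall occurs when L = W at CL,max. W = mg = 90.9 × 9.81 = 891.7 N.
From L = ½ρV²S·CL,max = W: V_stall = √(2W/(ρSCL,max)) = √(2·891.7/(1.007·1.2·1.48))
V_stall = √997.2 = 31.6 m/s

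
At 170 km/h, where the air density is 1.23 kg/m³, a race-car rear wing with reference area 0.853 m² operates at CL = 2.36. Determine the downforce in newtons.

L = 2760 N

Convert speed: v = 170 km/h ÷ 3.6 = 47.22 m/s.
Dynamic pressure q = ½ρv² = ½ × 1.23 × 47.22² = 1371 Pa.
L = q·S·CL = 1371 × 0.853 × 2.36 = 2760 N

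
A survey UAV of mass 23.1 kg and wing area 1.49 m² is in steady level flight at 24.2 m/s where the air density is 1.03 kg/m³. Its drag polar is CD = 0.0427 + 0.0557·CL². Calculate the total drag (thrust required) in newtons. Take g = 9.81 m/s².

Level flight ⇒ L = W = m·g = 23.1 × 9.81 = 226.61 N.
q = ½ρv² = ½ × 1.03 × 24.2² = 301.6 Pa.
Required CL = L/(qS) = 226.61/(301.6·1.49) = 0.5043.
CD = 0.0427 + 0.0557 × 0.5043² = 0.05686.
D = q·S·CD = 301.6 × 1.49 × 0.05686 = 25.55 N

D = 25.6 N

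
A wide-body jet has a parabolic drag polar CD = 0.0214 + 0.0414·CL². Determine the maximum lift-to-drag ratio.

(L/D)max = 16.8

For CD = CD0 + K·CL², (L/D)max occurs at CL* = √(CD0/K) and equals 1/(2√(K·CD0)).
(L/D)max = 1/(2√(0.0414 × 0.0214)) = 1/(2 × 0.02977) = 16.8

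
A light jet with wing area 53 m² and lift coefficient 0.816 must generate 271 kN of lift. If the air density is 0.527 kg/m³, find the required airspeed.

v = 154 m/s

L = ½ρv²S·CL ⇒ v = √(2L/(ρ·S·CL))
v = √(2 × 2.71×10^5 / (0.527 × 53 × 0.816)) = √23780 = 154 m/s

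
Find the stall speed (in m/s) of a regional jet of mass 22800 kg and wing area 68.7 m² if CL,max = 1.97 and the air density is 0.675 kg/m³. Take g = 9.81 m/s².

Stall occurs when L = W at CL,max. W = mg = 22800 × 9.81 = 2.237×10^5 N.
V_stall = √(2W/(ρ·S·CL,max)) = √(2 × 2.237×10^5 / (0.675 × 68.7 × 1.97))
V_stall = √4897 = 70 m/s

V_stall = 70 m/s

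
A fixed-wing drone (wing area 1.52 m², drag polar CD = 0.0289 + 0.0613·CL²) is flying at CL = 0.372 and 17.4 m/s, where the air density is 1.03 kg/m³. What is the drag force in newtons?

D = 8.86 N

CD = 0.0289 + 0.0613 × 0.372² = 0.03738
D = ½ρv²S·CD = ½ × 1.03 × 17.4² × 1.52 × 0.03738 = 8.86 N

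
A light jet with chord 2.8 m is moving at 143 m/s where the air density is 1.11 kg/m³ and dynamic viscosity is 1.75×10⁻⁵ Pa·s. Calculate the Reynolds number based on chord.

Re = 2.54×10^7

Re = ρ·v·c/μ = 1.11 × 143 × 2.8 / (1.75×10⁻⁵) = 2.54×10^7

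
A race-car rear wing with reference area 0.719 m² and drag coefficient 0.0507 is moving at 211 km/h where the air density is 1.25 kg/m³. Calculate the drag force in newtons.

D = 78.3 N

Convert speed: v = 211 km/h ÷ 3.6 = 58.61 m/s.
D = ½ρv²S·CD = ½ × 1.25 × 58.61² × 0.719 × 0.0507 = 78.3 N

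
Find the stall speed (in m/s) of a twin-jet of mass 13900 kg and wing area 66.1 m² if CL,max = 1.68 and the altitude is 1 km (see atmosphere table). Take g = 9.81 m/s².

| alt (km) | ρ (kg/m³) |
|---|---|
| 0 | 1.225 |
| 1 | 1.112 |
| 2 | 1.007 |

V_stall = 47 m/s

At 1 km, from the table: ρ = 1.112 kg/m³.
Weight W = mg = 13900 × 9.81 = 1.364×10^5 N.
From L = ½ρV²S·CL,max = W: V_stall = √(2W/(ρSCL,max)) = √(2·1.364×10^5/(1.112·66.1·1.68))
V_stall = √2209 = 47 m/s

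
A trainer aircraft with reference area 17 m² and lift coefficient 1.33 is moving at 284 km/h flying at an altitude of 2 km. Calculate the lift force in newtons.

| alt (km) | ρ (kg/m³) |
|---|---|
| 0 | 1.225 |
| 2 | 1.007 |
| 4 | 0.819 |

L = 70800 N

At 2 km, from the table: ρ = 1.007 kg/m³.
Convert speed: v = 284 km/h ÷ 3.6 = 78.89 m/s.
Dynamic pressure q = ½ρv² = ½ × 1.007 × 78.89² = 3134 Pa.
L = q·S·CL = 3134 × 17 × 1.33 = 70800 N ≈ 70.8 kN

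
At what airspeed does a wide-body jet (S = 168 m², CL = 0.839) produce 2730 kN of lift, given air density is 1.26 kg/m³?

v = 175 m/s

L = ½ρv²S·CL ⇒ v = √(2L/(ρ·S·CL))
v = √(2 × 2.73×10^6 / (1.26 × 168 × 0.839)) = √30740 = 175 m/s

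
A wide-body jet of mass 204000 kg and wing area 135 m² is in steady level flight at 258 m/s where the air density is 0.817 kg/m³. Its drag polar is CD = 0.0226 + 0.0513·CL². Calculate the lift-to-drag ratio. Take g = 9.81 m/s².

L/D = 14.4

In steady level flight, lift balances weight: W = mg = 204000 × 9.81 = 2.0012×10^6 N.
q = ½ρv² = ½ × 0.817 × 258² = 27190 Pa.
CL = W/(q·S) = 2.0012×10^6 / (27190 × 135) = 0.5452.
CD = 0.0226 + 0.0513 × 0.5452² = 0.03785.
L/D = CL/CD = 0.5452 / 0.03785 = 14.4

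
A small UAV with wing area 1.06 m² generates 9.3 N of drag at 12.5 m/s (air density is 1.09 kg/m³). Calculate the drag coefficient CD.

From D = ½ρv²S·CD, rearranging gives CD = 2D/(ρv²S).
CD = 2 × 9.3 / (1.09 × 12.5² × 1.06) = 0.103

CD = 0.103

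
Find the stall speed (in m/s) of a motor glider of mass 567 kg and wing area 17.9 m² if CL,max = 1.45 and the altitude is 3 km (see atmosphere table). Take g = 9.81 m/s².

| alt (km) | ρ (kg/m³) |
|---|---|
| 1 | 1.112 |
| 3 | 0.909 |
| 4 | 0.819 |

V_stall = 21.7 m/s

At 3 km, from the table: ρ = 0.909 kg/m³.
At stall, lift equals weight: L = W = m·g = 567 × 9.81 = 5562 N.
V_stall = √(2W/(ρ·S·CL,max)) = √(2 × 5562 / (0.909 × 17.9 × 1.45))
V_stall = √471.5 = 21.7 m/s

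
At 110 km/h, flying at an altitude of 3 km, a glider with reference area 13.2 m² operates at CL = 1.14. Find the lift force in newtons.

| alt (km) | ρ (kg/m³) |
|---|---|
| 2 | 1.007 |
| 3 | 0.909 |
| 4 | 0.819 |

L = 6390 N

At 3 km, from the table: ρ = 0.909 kg/m³.
Convert speed: v = 110 km/h ÷ 3.6 = 30.56 m/s.
L = ½ρv²S·CL = ½ × 0.909 × 30.56² × 13.2 × 1.14 = 6390 N ≈ 6.39 kN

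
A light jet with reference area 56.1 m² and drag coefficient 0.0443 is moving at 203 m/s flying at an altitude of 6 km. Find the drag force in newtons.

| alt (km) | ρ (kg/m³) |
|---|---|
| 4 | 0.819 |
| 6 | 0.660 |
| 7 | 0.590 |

At 6 km, from the table: ρ = 0.660 kg/m³.
Dynamic pressure q = ½ρv² = ½ × 0.66 × 203² = 13600 Pa.
D = q·S·CD = 13600 × 56.1 × 0.0443 = 33800 N ≈ 33.8 kN

D = 33800 N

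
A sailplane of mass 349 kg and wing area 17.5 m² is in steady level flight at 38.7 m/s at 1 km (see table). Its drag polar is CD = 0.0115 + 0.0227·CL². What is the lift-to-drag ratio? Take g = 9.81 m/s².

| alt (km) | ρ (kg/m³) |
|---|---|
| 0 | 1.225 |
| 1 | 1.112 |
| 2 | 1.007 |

L/D = 18.4

At 1 km, from the table: ρ = 1.112 kg/m³.
Level flight ⇒ L = W = m·g = 349 × 9.81 = 3423.7 N.
Dynamic pressure q = 0.5 × 1.112 × 38.7² = 832.7 Pa.
CL = 2W/(ρv²S) = 2×3423.7/(1.112×38.7²×17.5) = 0.2349.
CD = 0.0115 + 0.0227 × 0.2349² = 0.01275.
L/D = CL/CD = 0.2349 / 0.01275 = 18.4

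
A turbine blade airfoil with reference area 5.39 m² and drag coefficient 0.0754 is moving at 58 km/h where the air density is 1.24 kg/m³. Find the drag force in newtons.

D = 65.4 N

Convert speed: v = 58 km/h ÷ 3.6 = 16.11 m/s.
D = ½ρv²S·CD = ½ × 1.24 × 16.11² × 5.39 × 0.0754 = 65.4 N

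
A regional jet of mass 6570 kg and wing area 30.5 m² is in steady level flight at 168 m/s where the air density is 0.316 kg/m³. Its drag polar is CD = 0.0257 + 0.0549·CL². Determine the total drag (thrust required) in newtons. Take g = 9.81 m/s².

Weight W = mg = 6570 × 9.81 = 64452 N; in level flight L = W.
q = ½ρv² = ½ × 0.316 × 168² = 4459 Pa.
Required CL = L/(qS) = 64452/(4459·30.5) = 0.4739.
CD = 0.0257 + 0.0549 × 0.4739² = 0.03803.
D = q·S·CD = 4459 × 30.5 × 0.03803 = 5172 N

D = 5170 N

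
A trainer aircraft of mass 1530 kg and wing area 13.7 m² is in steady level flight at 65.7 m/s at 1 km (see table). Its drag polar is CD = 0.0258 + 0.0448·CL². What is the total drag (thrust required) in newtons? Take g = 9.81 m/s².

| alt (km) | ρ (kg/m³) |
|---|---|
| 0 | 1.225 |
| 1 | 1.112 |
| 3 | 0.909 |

At 1 km, from the table: ρ = 1.112 kg/m³.
In steady level flight, lift balances weight: W = mg = 1530 × 9.81 = 15009 N.
q = ½ρv² = ½ × 1.112 × 65.7² = 2400 Pa.
CL = 2W/(ρv²S) = 2×15009/(1.112×65.7²×13.7) = 0.4565.
CD = 0.0258 + 0.0448 × 0.4565² = 0.03514.
D = q·S·CD = 2400 × 13.7 × 0.03514 = 1155 N

D = 1160 N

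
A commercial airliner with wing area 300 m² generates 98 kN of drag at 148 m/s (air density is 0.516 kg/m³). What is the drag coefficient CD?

From D = ½ρv²S·CD, rearranging gives CD = 2D/(ρv²S).
CD = 2 × 98000 / (0.516 × 148² × 300) = 0.0578

CD = 0.0578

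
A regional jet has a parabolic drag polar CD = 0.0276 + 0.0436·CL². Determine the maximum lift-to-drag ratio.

(L/D)max = 14.4

For CD = CD0 + K·CL², (L/D)max occurs at CL* = √(CD0/K) and equals 1/(2√(K·CD0)).
(L/D)max = 1/(2√(0.0436 × 0.0276)) = 1/(2 × 0.03469) = 14.4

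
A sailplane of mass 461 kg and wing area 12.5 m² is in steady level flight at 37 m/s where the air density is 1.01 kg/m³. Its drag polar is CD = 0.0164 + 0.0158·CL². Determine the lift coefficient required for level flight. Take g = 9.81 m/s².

Level flight ⇒ L = W = m·g = 461 × 9.81 = 4522.4 N.
q = ½ρv² = ½ × 1.01 × 37² = 691.3 Pa.
CL = 2W/(ρv²S) = 2×4522.4/(1.01×37²×12.5) = 0.5233.

CL = 0.523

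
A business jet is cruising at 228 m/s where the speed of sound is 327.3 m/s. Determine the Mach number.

M = 0.697

M = v/a = 228 / 327.3 = 0.697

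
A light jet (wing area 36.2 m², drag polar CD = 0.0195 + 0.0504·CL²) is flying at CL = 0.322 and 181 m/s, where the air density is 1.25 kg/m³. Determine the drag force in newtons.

D = 18300 N

CD = 0.0195 + 0.0504 × 0.322² = 0.02473
D = ½ρv²S·CD = ½ × 1.25 × 181² × 36.2 × 0.02473 = 18300 N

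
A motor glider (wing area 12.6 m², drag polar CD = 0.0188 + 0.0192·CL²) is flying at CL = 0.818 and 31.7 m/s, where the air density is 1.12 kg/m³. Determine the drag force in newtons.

D = 224 N

CD = 0.0188 + 0.0192 × 0.818² = 0.03165
D = ½ρv²S·CD = ½ × 1.12 × 31.7² × 12.6 × 0.03165 = 224 N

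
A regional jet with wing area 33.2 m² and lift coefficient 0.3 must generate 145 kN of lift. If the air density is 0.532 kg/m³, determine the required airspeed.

L = ½ρv²S·CL ⇒ v = √(2L/(ρ·S·CL))
v = √(2 × 1.45×10^5 / (0.532 × 33.2 × 0.3)) = √54730 = 234 m/s

v = 234 m/s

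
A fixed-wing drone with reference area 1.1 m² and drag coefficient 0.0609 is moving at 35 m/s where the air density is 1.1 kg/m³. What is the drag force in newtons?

D = ½ρv²S·CD = ½ × 1.1 × 35² × 1.1 × 0.0609 = 45.1 N

D = 45.1 N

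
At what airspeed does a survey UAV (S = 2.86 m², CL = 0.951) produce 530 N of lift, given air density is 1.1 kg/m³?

L = ½ρv²S·CL ⇒ v = √(2L/(ρ·S·CL))
v = √(2 × 530 / (1.1 × 2.86 × 0.951)) = √354.3 = 18.8 m/s

v = 18.8 m/s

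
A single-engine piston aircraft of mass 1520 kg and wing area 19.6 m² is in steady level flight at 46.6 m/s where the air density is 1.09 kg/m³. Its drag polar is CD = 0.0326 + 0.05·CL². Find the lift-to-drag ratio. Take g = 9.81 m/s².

L/D = 12.1

Level flight ⇒ L = W = m·g = 1520 × 9.81 = 14911 N.
q = ½ρv² = ½ × 1.09 × 46.6² = 1184 Pa.
CL = 2W/(ρv²S) = 2×14911/(1.09×46.6²×19.6) = 0.6428.
CD = 0.0326 + 0.05 × 0.6428² = 0.05326.
L/D = CL/CD = 0.6428 / 0.05326 = 12.1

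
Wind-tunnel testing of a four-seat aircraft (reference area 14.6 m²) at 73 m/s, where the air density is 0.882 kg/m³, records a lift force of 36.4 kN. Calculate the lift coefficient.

CL = 1.06

From L = ½ρv²S·CL, rearranging gives CL = 2L/(ρv²S).
CL = 2 × 36400 / (0.882 × 73² × 14.6) = 1.06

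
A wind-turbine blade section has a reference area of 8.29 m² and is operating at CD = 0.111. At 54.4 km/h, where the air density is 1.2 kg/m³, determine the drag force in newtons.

D = 126 N

Convert speed: v = 54.4 km/h ÷ 3.6 = 15.11 m/s.
D = ½ρv²S·CD = ½ × 1.2 × 15.11² × 8.29 × 0.111 = 126 N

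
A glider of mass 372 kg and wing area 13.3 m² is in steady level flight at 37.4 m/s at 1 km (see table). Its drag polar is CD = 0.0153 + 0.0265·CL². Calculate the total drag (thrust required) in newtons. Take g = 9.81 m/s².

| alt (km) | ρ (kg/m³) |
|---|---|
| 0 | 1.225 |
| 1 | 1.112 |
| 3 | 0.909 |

At 1 km, from the table: ρ = 1.112 kg/m³.
Weight W = mg = 372 × 9.81 = 3649.3 N; in level flight L = W.
q = ½ρv² = ½ × 1.112 × 37.4² = 777.7 Pa.
Required CL = L/(qS) = 3649.3/(777.7·13.3) = 0.3528.
CD = 0.0153 + 0.0265 × 0.3528² = 0.0186.
D = q·S·CD = 777.7 × 13.3 × 0.0186 = 192.4 N

D = 192 N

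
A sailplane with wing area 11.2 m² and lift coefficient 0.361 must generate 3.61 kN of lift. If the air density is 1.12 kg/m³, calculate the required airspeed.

L = ½ρv²S·CL ⇒ v = √(2L/(ρ·S·CL))
v = √(2 × 3610 / (1.12 × 11.2 × 0.361)) = √1594 = 39.9 m/s

v = 39.9 m/s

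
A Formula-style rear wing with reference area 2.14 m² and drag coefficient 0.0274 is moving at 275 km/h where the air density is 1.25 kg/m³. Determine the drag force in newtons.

Convert speed: v = 275 km/h ÷ 3.6 = 76.39 m/s.
D = ½ρv²S·CD = ½ × 1.25 × 76.39² × 2.14 × 0.0274 = 214 N

D = 214 N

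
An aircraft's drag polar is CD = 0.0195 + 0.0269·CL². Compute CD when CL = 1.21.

CD = 0.0195 + 0.0269 × 1.21² = 0.0195 + 0.03938 = 0.0589

CD = 0.0589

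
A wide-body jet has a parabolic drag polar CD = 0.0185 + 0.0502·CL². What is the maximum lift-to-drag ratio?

For CD = CD0 + K·CL², (L/D)max occurs at CL* = √(CD0/K) and equals 1/(2√(K·CD0)).
(L/D)max = 1/(2√(0.0502 × 0.0185)) = 1/(2 × 0.03047) = 16.4

(L/D)max = 16.4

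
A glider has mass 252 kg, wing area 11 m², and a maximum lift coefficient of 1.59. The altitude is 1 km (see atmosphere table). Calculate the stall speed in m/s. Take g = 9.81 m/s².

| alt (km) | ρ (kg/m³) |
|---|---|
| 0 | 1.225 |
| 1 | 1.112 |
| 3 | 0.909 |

V_stall = 15.9 m/s

At 1 km, from the table: ρ = 1.112 kg/m³.
Stall occurs when L = W at CL,max. W = mg = 252 × 9.81 = 2472 N.
From L = ½ρV²S·CL,max = W: V_stall = √(2W/(ρSCL,max)) = √(2·2472/(1.112·11·1.59))
V_stall = √254.2 = 15.9 m/s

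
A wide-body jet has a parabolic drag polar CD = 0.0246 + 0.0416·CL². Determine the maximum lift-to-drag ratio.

(L/D)max = 15.6

For CD = CD0 + K·CL², (L/D)max occurs at CL* = √(CD0/K) and equals 1/(2√(K·CD0)).
(L/D)max = 1/(2√(0.0416 × 0.0246)) = 1/(2 × 0.03199) = 15.6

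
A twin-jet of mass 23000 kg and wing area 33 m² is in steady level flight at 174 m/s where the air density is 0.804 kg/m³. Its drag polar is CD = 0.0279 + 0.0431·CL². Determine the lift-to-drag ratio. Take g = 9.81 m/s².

In steady level flight, lift balances weight: W = mg = 23000 × 9.81 = 2.2563×10^5 N.
q = ½ρv² = ½ × 0.804 × 174² = 12170 Pa.
CL = W/(q·S) = 2.2563×10^5 / (12170 × 33) = 0.5618.
CD = 0.0279 + 0.0431 × 0.5618² = 0.0415.
L/D = CL/CD = 0.5618 / 0.0415 = 13.5

L/D = 13.5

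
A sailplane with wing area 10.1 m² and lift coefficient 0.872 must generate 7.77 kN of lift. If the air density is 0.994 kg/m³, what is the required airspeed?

v = 42.1 m/s

L = ½ρv²S·CL ⇒ v = √(2L/(ρ·S·CL))
v = √(2 × 7770 / (0.994 × 10.1 × 0.872)) = √1775 = 42.1 m/s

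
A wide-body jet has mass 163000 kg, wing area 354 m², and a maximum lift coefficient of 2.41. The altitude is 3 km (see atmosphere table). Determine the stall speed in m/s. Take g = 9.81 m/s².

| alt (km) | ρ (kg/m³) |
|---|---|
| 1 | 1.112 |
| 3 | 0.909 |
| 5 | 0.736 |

V_stall = 64.2 m/s

At 3 km, from the table: ρ = 0.909 kg/m³.
At stall, lift equals weight: L = W = m·g = 163000 × 9.81 = 1.599×10^6 N.
From L = ½ρV²S·CL,max = W: V_stall = √(2W/(ρSCL,max)) = √(2·1.599×10^6/(0.909·354·2.41))
V_stall = √4124 = 64.2 m/s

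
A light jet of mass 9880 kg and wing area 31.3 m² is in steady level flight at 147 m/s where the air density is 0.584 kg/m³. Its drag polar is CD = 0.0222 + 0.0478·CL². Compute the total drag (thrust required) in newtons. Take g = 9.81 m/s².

D = 6660 N

In steady level flight, lift balances weight: W = mg = 9880 × 9.81 = 96923 N.
q = ½ρv² = ½ × 0.584 × 147² = 6310 Pa.
CL = W/(q·S) = 96923 / (6310 × 31.3) = 0.4908.
CD = 0.0222 + 0.0478 × 0.4908² = 0.03371.
D = q·S·CD = 6310 × 31.3 × 0.03371 = 6658 N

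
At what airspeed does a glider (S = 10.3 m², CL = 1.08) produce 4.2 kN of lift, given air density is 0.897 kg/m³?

L = ½ρv²S·CL ⇒ v = √(2L/(ρ·S·CL))
v = √(2 × 4200 / (0.897 × 10.3 × 1.08)) = √841.8 = 29 m/s

v = 29 m/s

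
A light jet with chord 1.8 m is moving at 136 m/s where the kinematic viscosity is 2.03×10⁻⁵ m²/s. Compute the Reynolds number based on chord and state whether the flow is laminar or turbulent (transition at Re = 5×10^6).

Re = v·c/ν = 136 × 1.8 / (2.03×10⁻⁵) = 1.21×10^7
Since 1.21×10^7 > 5×10^6, the flow is turbulent.

Re = 1.21×10^7 (turbulent)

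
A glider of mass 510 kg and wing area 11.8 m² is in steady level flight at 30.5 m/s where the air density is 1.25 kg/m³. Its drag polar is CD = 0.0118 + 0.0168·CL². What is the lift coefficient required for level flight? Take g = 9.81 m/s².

CL = 0.729

Level flight ⇒ L = W = m·g = 510 × 9.81 = 5003.1 N.
Dynamic pressure q = 0.5 × 1.25 × 30.5² = 581.4 Pa.
Required CL = L/(qS) = 5003.1/(581.4·11.8) = 0.7293.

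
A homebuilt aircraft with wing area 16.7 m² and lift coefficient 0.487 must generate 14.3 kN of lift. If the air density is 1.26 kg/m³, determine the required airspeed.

L = ½ρv²S·CL ⇒ v = √(2L/(ρ·S·CL))
v = √(2 × 14300 / (1.26 × 16.7 × 0.487)) = √2791 = 52.8 m/s

v = 52.8 m/s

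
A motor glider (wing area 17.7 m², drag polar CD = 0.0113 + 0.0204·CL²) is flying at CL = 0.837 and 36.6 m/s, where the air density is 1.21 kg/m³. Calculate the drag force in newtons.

D = 367 N

CD = 0.0113 + 0.0204 × 0.837² = 0.02559
D = ½ρv²S·CD = ½ × 1.21 × 36.6² × 17.7 × 0.02559 = 367 N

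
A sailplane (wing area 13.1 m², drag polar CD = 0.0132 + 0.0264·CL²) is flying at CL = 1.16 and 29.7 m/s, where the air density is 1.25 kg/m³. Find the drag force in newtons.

CD = 0.0132 + 0.0264 × 1.16² = 0.04872
D = ½ρv²S·CD = ½ × 1.25 × 29.7² × 13.1 × 0.04872 = 352 N

D = 352 N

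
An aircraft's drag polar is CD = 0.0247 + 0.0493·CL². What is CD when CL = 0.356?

CD = 0.0247 + 0.0493 × 0.356² = 0.0247 + 0.006248 = 0.0309

CD = 0.0309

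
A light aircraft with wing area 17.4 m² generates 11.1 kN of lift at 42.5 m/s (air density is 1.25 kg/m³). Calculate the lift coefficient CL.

CL = 0.565

From L = ½ρv²S·CL, rearranging gives CL = 2L/(ρv²S).
CL = 2 × 11100 / (1.25 × 42.5² × 17.4) = 0.565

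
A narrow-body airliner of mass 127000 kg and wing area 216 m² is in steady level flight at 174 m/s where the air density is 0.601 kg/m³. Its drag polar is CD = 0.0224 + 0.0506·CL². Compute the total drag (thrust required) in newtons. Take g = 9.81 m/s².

D = 84000 N

In steady level flight, lift balances weight: W = mg = 127000 × 9.81 = 1.2459×10^6 N.
Dynamic pressure q = 0.5 × 0.601 × 174² = 9098 Pa.
Required CL = L/(qS) = 1.2459×10^6/(9098·216) = 0.634.
CD = 0.0224 + 0.0506 × 0.634² = 0.04274.
D = q·S·CD = 9098 × 216 × 0.04274 = 83990 N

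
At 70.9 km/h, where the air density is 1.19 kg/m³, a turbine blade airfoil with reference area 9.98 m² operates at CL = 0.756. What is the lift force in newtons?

Convert speed: v = 70.9 km/h ÷ 3.6 = 19.69 m/s.
Dynamic pressure q = ½ρv² = ½ × 1.19 × 19.69² = 230.8 Pa.
L = q·S·CL = 230.8 × 9.98 × 0.756 = 1740 N

L = 1740 N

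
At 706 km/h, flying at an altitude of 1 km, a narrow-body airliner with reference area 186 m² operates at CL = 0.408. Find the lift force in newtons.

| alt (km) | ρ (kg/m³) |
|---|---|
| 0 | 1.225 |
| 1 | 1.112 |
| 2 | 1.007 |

L = 1.62×10^6 N

At 1 km, from the table: ρ = 1.112 kg/m³.
Convert speed: v = 706 km/h ÷ 3.6 = 196.1 m/s.
L = ½ρv²S·CL = ½ × 1.112 × 196.1² × 186 × 0.408 = 1.62×10^6 N ≈ 1620 kN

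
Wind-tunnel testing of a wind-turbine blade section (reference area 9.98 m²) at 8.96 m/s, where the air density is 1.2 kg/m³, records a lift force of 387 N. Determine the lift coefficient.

CL = 0.805

From L = ½ρv²S·CL, rearranging gives CL = 2L/(ρv²S).
CL = 2 × 387 / (1.2 × 8.96² × 9.98) = 0.805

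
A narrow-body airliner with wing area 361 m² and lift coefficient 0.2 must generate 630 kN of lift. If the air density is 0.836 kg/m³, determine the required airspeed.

L = ½ρv²S·CL ⇒ v = √(2L/(ρ·S·CL))
v = √(2 × 6.3×10^5 / (0.836 × 361 × 0.2)) = √20880 = 144 m/s

v = 144 m/s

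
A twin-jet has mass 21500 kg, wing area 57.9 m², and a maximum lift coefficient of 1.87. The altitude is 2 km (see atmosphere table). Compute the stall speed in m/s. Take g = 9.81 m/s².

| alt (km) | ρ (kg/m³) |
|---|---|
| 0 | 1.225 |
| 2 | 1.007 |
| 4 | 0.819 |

At 2 km, from the table: ρ = 1.007 kg/m³.
At stall, lift equals weight: L = W = m·g = 21500 × 9.81 = 2.109×10^5 N.
From L = ½ρV²S·CL,max = W: V_stall = √(2W/(ρSCL,max)) = √(2·2.109×10^5/(1.007·57.9·1.87))
V_stall = √3869 = 62.2 m/s

V_stall = 62.2 m/s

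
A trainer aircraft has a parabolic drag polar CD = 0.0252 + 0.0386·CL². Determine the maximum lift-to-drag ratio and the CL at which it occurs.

(L/D)max = 16, at CL = 0.808

For CD = CD0 + K·CL², (L/D)max occurs at CL* = √(CD0/K) and equals 1/(2√(K·CD0)).
(L/D)max = 1/(2√(0.0386 × 0.0252)) = 1/(2 × 0.03119) = 16
CL* = √(0.0252/0.0386) = 0.808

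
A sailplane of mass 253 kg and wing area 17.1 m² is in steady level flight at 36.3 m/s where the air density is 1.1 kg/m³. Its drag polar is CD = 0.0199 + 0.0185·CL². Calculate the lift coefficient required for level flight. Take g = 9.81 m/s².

Weight W = mg = 253 × 9.81 = 2481.9 N; in level flight L = W.
Dynamic pressure q = 0.5 × 1.1 × 36.3² = 724.7 Pa.
CL = W/(q·S) = 2481.9 / (724.7 × 17.1) = 0.2003.

CL = 0.2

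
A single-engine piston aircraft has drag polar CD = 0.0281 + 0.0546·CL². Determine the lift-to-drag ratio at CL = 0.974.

CD = 0.0281 + 0.0546 × 0.974² = 0.0799
L/D = CL/CD = 0.974 / 0.0799 = 12.2

L/D = 12.2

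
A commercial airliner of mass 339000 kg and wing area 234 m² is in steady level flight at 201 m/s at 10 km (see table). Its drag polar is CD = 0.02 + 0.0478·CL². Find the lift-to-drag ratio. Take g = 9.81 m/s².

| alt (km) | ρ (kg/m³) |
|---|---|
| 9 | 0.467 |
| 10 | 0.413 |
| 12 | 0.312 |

At 10 km, from the table: ρ = 0.413 kg/m³.
In steady level flight, lift balances weight: W = mg = 339000 × 9.81 = 3.3256×10^6 N.
Dynamic pressure q = 0.5 × 0.413 × 201² = 8343 Pa.
Required CL = L/(qS) = 3.3256×10^6/(8343·234) = 1.703.
CD = 0.02 + 0.0478 × 1.703² = 0.1587.
L/D = CL/CD = 1.703 / 0.1587 = 10.7

L/D = 10.7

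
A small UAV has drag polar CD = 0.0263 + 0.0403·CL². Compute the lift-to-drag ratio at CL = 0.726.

L/D = 15.3

CD = 0.0263 + 0.0403 × 0.726² = 0.04754
L/D = CL/CD = 0.726 / 0.04754 = 15.3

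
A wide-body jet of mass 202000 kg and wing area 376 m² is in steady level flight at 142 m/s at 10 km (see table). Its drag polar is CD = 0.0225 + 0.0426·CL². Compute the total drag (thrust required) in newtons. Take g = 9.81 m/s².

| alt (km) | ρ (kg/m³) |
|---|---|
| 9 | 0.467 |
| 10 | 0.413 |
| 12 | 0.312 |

At 10 km, from the table: ρ = 0.413 kg/m³.
Level flight ⇒ L = W = m·g = 202000 × 9.81 = 1.9816×10^6 N.
q = ½ρv² = ½ × 0.413 × 142² = 4164 Pa.
CL = W/(q·S) = 1.9816×10^6 / (4164 × 376) = 1.266.
CD = 0.0225 + 0.0426 × 1.266² = 0.09075.
D = q·S·CD = 4164 × 376 × 0.09075 = 1.421×10^5 N

D = 1.42×10^5 N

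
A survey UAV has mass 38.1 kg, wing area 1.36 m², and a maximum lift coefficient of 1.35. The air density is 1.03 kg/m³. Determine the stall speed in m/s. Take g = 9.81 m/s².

V_stall = 19.9 m/s

Weight W = mg = 38.1 × 9.81 = 373.8 N.
V_stall = √(2W/(ρ·S·CL,max)) = √(2 × 373.8 / (1.03 × 1.36 × 1.35))
V_stall = √395.3 = 19.9 m/s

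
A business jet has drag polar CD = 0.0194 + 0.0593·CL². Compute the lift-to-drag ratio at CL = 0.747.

CD = 0.0194 + 0.0593 × 0.747² = 0.05249
L/D = CL/CD = 0.747 / 0.05249 = 14.2

L/D = 14.2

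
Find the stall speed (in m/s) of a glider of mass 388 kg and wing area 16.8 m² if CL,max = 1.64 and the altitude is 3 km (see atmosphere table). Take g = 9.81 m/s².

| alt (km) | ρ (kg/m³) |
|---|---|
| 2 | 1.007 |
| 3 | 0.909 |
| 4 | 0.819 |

V_stall = 17.4 m/s

At 3 km, from the table: ρ = 0.909 kg/m³.
Weight W = mg = 388 × 9.81 = 3806 N.
From L = ½ρV²S·CL,max = W: V_stall = √(2W/(ρSCL,max)) = √(2·3806/(0.909·16.8·1.64))
V_stall = √304 = 17.4 m/s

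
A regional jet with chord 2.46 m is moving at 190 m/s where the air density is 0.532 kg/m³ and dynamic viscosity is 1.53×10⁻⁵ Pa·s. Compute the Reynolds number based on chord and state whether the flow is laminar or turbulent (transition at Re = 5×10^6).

Re = 1.63×10^7 (turbulent)

Re = ρ·v·c/μ = 0.532 × 190 × 2.46 / (1.53×10⁻⁵) = 1.63×10^7
Since 1.63×10^7 > 5×10^6, the flow is turbulent.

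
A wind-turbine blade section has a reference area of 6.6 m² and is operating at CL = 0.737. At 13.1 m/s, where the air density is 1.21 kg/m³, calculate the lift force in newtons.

L = 505 N

L = ½ρv²S·CL = ½ × 1.21 × 13.1² × 6.6 × 0.737 = 505 N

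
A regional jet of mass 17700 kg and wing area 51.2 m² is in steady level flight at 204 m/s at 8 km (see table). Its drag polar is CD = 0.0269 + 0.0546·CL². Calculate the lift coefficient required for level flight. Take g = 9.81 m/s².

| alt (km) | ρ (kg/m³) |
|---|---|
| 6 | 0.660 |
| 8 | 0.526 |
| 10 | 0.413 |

CL = 0.31

At 8 km, from the table: ρ = 0.526 kg/m³.
In steady level flight, lift balances weight: W = mg = 17700 × 9.81 = 1.7364×10^5 N.
q = ½ρv² = ½ × 0.526 × 204² = 10950 Pa.
Required CL = L/(qS) = 1.7364×10^5/(10950·51.2) = 0.3099.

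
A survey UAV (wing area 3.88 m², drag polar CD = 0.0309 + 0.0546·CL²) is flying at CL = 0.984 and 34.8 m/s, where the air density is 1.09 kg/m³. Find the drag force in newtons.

CD = 0.0309 + 0.0546 × 0.984² = 0.08377
D = ½ρv²S·CD = ½ × 1.09 × 34.8² × 3.88 × 0.08377 = 215 N

D = 215 N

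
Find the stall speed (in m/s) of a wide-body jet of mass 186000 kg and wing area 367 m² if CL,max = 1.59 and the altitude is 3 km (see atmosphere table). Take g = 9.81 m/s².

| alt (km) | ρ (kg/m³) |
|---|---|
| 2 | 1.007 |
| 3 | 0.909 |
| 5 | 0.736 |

V_stall = 82.9 m/s

At 3 km, from the table: ρ = 0.909 kg/m³.
Stall occurs when L = W at CL,max. W = mg = 186000 × 9.81 = 1.825×10^6 N.
V_stall = √(2W/(ρ·S·CL,max)) = √(2 × 1.825×10^6 / (0.909 × 367 × 1.59))
V_stall = √6880 = 82.9 m/s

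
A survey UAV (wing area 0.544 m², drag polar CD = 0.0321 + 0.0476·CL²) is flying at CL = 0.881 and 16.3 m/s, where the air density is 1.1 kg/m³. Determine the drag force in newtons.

D = 5.49 N

CD = 0.0321 + 0.0476 × 0.881² = 0.06905
D = ½ρv²S·CD = ½ × 1.1 × 16.3² × 0.544 × 0.06905 = 5.49 N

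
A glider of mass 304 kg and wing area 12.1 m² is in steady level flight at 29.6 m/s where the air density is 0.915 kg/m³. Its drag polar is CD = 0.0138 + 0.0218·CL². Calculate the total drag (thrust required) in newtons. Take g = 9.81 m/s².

Weight W = mg = 304 × 9.81 = 2982.2 N; in level flight L = W.
Dynamic pressure q = 0.5 × 0.915 × 29.6² = 400.8 Pa.
CL = 2W/(ρv²S) = 2×2982.2/(0.915×29.6²×12.1) = 0.6149.
CD = 0.0138 + 0.0218 × 0.6149² = 0.02204.
D = q·S·CD = 400.8 × 12.1 × 0.02204 = 106.9 N

D = 107 N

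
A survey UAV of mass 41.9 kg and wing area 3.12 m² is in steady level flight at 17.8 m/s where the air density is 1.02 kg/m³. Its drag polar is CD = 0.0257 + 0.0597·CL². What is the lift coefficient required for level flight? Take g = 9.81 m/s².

CL = 0.815

Level flight ⇒ L = W = m·g = 41.9 × 9.81 = 411.04 N.
q = ½ρv² = ½ × 1.02 × 17.8² = 161.6 Pa.
CL = W/(q·S) = 411.04 / (161.6 × 3.12) = 0.8153.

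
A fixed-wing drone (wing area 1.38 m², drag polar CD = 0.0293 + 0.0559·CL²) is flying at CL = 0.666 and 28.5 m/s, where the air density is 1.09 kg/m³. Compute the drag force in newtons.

D = 33 N

CD = 0.0293 + 0.0559 × 0.666² = 0.05409
D = ½ρv²S·CD = ½ × 1.09 × 28.5² × 1.38 × 0.05409 = 33 N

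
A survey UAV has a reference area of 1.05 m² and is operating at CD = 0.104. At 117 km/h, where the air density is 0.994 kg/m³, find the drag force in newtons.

Convert speed: v = 117 km/h ÷ 3.6 = 32.5 m/s.
Dynamic pressure q = ½ρv² = ½ × 0.994 × 32.5² = 525 Pa.
D = q·S·CD = 525 × 1.05 × 0.104 = 57.3 N

D = 57.3 N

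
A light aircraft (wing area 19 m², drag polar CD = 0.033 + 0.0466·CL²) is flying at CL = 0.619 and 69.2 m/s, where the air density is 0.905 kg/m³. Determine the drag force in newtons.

D = 2090 N

CD = 0.033 + 0.0466 × 0.619² = 0.05086
D = ½ρv²S·CD = ½ × 0.905 × 69.2² × 19 × 0.05086 = 2090 N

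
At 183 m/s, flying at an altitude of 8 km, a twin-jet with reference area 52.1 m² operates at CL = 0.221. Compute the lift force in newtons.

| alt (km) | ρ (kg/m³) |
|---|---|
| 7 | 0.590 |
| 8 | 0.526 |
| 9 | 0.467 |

L = 1.01×10^5 N

At 8 km, from the table: ρ = 0.526 kg/m³.
Dynamic pressure q = ½ρv² = ½ × 0.526 × 183² = 8808 Pa.
L = q·S·CL = 8808 × 52.1 × 0.221 = 1.01×10^5 N ≈ 101 kN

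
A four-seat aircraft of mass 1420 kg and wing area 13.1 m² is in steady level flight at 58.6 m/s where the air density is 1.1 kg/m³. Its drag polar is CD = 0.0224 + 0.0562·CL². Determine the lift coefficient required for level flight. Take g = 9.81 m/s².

Level flight ⇒ L = W = m·g = 1420 × 9.81 = 13930 N.
q = ½ρv² = ½ × 1.1 × 58.6² = 1889 Pa.
CL = W/(q·S) = 13930 / (1889 × 13.1) = 0.563.

CL = 0.563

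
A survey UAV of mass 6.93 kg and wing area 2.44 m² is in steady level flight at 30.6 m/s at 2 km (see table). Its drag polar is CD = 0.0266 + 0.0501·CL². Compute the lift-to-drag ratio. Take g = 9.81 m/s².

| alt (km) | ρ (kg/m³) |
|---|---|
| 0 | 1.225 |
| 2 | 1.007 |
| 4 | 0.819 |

L/D = 2.21

At 2 km, from the table: ρ = 1.007 kg/m³.
Level flight ⇒ L = W = m·g = 6.93 × 9.81 = 67.983 N.
q = ½ρv² = ½ × 1.007 × 30.6² = 471.5 Pa.
Required CL = L/(qS) = 67.983/(471.5·2.44) = 0.0591.
CD = 0.0266 + 0.0501 × 0.0591² = 0.02677.
L/D = CL/CD = 0.0591 / 0.02677 = 2.21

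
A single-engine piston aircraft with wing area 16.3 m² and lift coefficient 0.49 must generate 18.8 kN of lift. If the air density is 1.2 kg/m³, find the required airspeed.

v = 62.6 m/s

L = ½ρv²S·CL ⇒ v = √(2L/(ρ·S·CL))
v = √(2 × 18800 / (1.2 × 16.3 × 0.49)) = √3923 = 62.6 m/s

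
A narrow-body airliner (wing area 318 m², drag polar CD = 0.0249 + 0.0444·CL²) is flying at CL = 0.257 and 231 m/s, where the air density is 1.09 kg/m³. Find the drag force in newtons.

CD = 0.0249 + 0.0444 × 0.257² = 0.02783
D = ½ρv²S·CD = ½ × 1.09 × 231² × 318 × 0.02783 = 2.57×10^5 N

D = 2.57×10^5 N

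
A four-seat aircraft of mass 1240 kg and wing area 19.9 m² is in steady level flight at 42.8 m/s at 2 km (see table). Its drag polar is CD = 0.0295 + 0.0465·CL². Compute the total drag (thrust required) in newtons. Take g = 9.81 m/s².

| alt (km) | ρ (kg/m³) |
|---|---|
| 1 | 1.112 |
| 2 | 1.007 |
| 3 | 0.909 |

D = 916 N

At 2 km, from the table: ρ = 1.007 kg/m³.
Weight W = mg = 1240 × 9.81 = 12164 N; in level flight L = W.
Dynamic pressure q = 0.5 × 1.007 × 42.8² = 922.3 Pa.
Required CL = L/(qS) = 12164/(922.3·19.9) = 0.6628.
CD = 0.0295 + 0.0465 × 0.6628² = 0.04992.
D = q·S·CD = 922.3 × 19.9 × 0.04992 = 916.3 N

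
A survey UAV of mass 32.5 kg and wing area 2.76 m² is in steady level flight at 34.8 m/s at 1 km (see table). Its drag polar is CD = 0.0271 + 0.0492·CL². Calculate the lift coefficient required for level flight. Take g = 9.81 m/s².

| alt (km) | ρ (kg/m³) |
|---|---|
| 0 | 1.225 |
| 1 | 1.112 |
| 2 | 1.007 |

At 1 km, from the table: ρ = 1.112 kg/m³.
In steady level flight, lift balances weight: W = mg = 32.5 × 9.81 = 318.82 N.
Dynamic pressure q = 0.5 × 1.112 × 34.8² = 673.3 Pa.
CL = 2W/(ρv²S) = 2×318.82/(1.112×34.8²×2.76) = 0.1716.

CL = 0.172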